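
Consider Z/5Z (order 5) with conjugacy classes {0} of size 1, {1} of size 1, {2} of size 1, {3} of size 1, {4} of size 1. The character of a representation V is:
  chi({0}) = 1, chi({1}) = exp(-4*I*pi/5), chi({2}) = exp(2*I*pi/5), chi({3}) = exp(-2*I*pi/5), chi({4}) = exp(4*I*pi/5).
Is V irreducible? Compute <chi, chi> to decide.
Irreducible: <chi, chi> = 1.

Proof sketch: <chi, chi> = (1/|G|) sum_C |C| * |chi(C)|^2 = (1/5)[1*|1|^2 + 1*|exp(-4*I*pi/5)|^2 + 1*|exp(2*I*pi/5)|^2 + 1*|exp(-2*I*pi/5)|^2 + 1*|exp(4*I*pi/5)|^2]
  = (1/5)[(1) + (1) + (1) + (1) + (1)] = 5/5 = 1.
(Exp terms are combined using exp(i*s)*conj(exp(i*t)) = exp(i*(s-t)), and sums of them are collapsed using the identity that for every m > 1 the m distinct m-th roots of unity sum to 0, e.g. 1 + exp(2*I*pi/3) + exp(-2*I*pi/3) = 0.)
A character is irreducible iff <chi, chi> = 1, so this representation is irreducible.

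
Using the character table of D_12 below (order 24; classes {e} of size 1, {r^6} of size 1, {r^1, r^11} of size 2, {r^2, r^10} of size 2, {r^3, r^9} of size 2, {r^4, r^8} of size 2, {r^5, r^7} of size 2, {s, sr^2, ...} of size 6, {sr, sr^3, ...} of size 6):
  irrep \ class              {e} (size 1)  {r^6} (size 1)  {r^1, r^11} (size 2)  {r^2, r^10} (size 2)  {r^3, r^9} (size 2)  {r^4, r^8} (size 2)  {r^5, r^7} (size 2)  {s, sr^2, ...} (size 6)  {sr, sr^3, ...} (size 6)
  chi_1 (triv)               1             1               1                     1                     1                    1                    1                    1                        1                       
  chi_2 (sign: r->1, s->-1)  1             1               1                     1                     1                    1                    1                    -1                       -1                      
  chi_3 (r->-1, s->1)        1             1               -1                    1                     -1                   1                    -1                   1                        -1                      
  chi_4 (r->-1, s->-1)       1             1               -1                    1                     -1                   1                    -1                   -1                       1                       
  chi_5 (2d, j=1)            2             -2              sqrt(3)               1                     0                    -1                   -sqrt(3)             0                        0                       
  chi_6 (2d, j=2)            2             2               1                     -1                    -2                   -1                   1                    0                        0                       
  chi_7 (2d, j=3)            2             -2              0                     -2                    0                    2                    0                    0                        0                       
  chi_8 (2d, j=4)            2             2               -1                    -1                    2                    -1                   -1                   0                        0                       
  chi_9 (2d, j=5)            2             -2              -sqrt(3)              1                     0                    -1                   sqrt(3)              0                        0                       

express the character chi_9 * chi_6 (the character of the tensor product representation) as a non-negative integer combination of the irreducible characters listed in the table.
chi_9 tensor chi_6 = chi_7 + chi_9 (all other irreducibles have multiplicity 0).

Explanation: The character of a tensor product is the pointwise product (chi_9 * chi_6)(C) = chi_9(C) * chi_6(C):
  {e}: (2)*(2), {r^6}: (-2)*(2), {r^1, r^11}: (-sqrt(3))*(1), {r^2, r^10}: (1)*(-1), {r^3, r^9}: (0)*(-2), {r^4, r^8}: (-1)*(-1), {r^5, r^7}: (sqrt(3))*(1), {s, sr^2, ...}: (0)*(0), {sr, sr^3, ...}: (0)*(0)
so (chi_9 * chi_6) takes values
  {e} -> 4, {r^6} -> -4, {r^1, r^11} -> -sqrt(3), {r^2, r^10} -> -1, {r^3, r^9} -> 0, {r^4, r^8} -> 1, {r^5, r^7} -> sqrt(3), {s, sr^2, ...} -> 0, {sr, sr^3, ...} -> 0.
Now take the inner product of this character with each irreducible chi from the table, <chi_9*chi_6, chi> = (1/24) sum_C |C| (chi_9*chi_6)(C) conj(chi(C)):
  <chi_9*chi_6, chi_1> = (1/24)[1*(4)*conj(1) + 1*(-4)*conj(1) + 2*(-sqrt(3))*conj(1) + 2*(-1)*conj(1) + 2*(0)*conj(1) + 2*(1)*conj(1) + 2*(sqrt(3))*conj(1) + 6*(0)*conj(1) + 6*(0)*conj(1)]
      = (1/24)[(4) + (-4) + (-2*sqrt(3)) + (-2) + (0) + (2) + (2*sqrt(3)) + (0) + (0)] = 0/24 = 0
  <chi_9*chi_6, chi_2> = (1/24)[1*(4)*conj(1) + 1*(-4)*conj(1) + 2*(-sqrt(3))*conj(1) + 2*(-1)*conj(1) + 2*(0)*conj(1) + 2*(1)*conj(1) + 2*(sqrt(3))*conj(1) + 6*(0)*conj(-1) + 6*(0)*conj(-1)]
      = (1/24)[(4) + (-4) + (-2*sqrt(3)) + (-2) + (0) + (2) + (2*sqrt(3)) + (0) + (0)] = 0/24 = 0
  <chi_9*chi_6, chi_3> = (1/24)[1*(4)*conj(1) + 1*(-4)*conj(1) + 2*(-sqrt(3))*conj(-1) + 2*(-1)*conj(1) + 2*(0)*conj(-1) + 2*(1)*conj(1) + 2*(sqrt(3))*conj(-1) + 6*(0)*conj(1) + 6*(0)*conj(-1)]
      = (1/24)[(4) + (-4) + (2*sqrt(3)) + (-2) + (0) + (2) + (-2*sqrt(3)) + (0) + (0)] = 0/24 = 0
  <chi_9*chi_6, chi_4> = (1/24)[1*(4)*conj(1) + 1*(-4)*conj(1) + 2*(-sqrt(3))*conj(-1) + 2*(-1)*conj(1) + 2*(0)*conj(-1) + 2*(1)*conj(1) + 2*(sqrt(3))*conj(-1) + 6*(0)*conj(-1) + 6*(0)*conj(1)]
      = (1/24)[(4) + (-4) + (2*sqrt(3)) + (-2) + (0) + (2) + (-2*sqrt(3)) + (0) + (0)] = 0/24 = 0
  <chi_9*chi_6, chi_5> = (1/24)[1*(4)*conj(2) + 1*(-4)*conj(-2) + 2*(-sqrt(3))*conj(sqrt(3)) + 2*(-1)*conj(1) + 2*(0)*conj(0) + 2*(1)*conj(-1) + 2*(sqrt(3))*conj(-sqrt(3)) + 6*(0)*conj(0) + 6*(0)*conj(0)]
      = (1/24)[(8) + (8) + (-6) + (-2) + (0) + (-2) + (-6) + (0) + (0)] = 0/24 = 0
  <chi_9*chi_6, chi_6> = (1/24)[1*(4)*conj(2) + 1*(-4)*conj(2) + 2*(-sqrt(3))*conj(1) + 2*(-1)*conj(-1) + 2*(0)*conj(-2) + 2*(1)*conj(-1) + 2*(sqrt(3))*conj(1) + 6*(0)*conj(0) + 6*(0)*conj(0)]
      = (1/24)[(8) + (-8) + (-2*sqrt(3)) + (2) + (0) + (-2) + (2*sqrt(3)) + (0) + (0)] = 0/24 = 0
  <chi_9*chi_6, chi_7> = (1/24)[1*(4)*conj(2) + 1*(-4)*conj(-2) + 2*(-sqrt(3))*conj(0) + 2*(-1)*conj(-2) + 2*(0)*conj(0) + 2*(1)*conj(2) + 2*(sqrt(3))*conj(0) + 6*(0)*conj(0) + 6*(0)*conj(0)]
      = (1/24)[(8) + (8) + (0) + (4) + (0) + (4) + (0) + (0) + (0)] = 24/24 = 1
  <chi_9*chi_6, chi_8> = (1/24)[1*(4)*conj(2) + 1*(-4)*conj(2) + 2*(-sqrt(3))*conj(-1) + 2*(-1)*conj(-1) + 2*(0)*conj(2) + 2*(1)*conj(-1) + 2*(sqrt(3))*conj(-1) + 6*(0)*conj(0) + 6*(0)*conj(0)]
      = (1/24)[(8) + (-8) + (2*sqrt(3)) + (2) + (0) + (-2) + (-2*sqrt(3)) + (0) + (0)] = 0/24 = 0
  <chi_9*chi_6, chi_9> = (1/24)[1*(4)*conj(2) + 1*(-4)*conj(-2) + 2*(-sqrt(3))*conj(-sqrt(3)) + 2*(-1)*conj(1) + 2*(0)*conj(0) + 2*(1)*conj(-1) + 2*(sqrt(3))*conj(sqrt(3)) + 6*(0)*conj(0) + 6*(0)*conj(0)]
      = (1/24)[(8) + (8) + (6) + (-2) + (0) + (-2) + (6) + (0) + (0)] = 24/24 = 1
Hence the multiplicities are chi_7: 1, chi_9: 1. Dimension check: dim(chi_9)*dim(chi_6) = 2*2 = 4 and sum (mult * dim) = 1*2 + 1*2 = 4.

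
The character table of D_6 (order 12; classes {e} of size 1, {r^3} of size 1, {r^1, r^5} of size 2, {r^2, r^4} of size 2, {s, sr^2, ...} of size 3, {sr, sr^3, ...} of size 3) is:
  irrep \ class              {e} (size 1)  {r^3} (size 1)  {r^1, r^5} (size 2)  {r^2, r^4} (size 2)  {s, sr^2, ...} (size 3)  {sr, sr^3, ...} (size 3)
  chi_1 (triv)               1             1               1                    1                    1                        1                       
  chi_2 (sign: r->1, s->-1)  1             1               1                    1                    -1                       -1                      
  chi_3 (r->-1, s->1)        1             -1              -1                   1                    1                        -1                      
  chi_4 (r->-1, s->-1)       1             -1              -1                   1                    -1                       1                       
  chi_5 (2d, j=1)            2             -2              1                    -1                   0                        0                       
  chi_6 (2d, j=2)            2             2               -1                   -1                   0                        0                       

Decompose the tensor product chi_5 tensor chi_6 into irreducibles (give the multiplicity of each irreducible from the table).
chi_5 tensor chi_6 = chi_3 + chi_4 + chi_5 (all other irreducibles have multiplicity 0).

The character of a tensor product is the pointwise product (chi_5 * chi_6)(C) = chi_5(C) * chi_6(C):
  {e}: (2)*(2), {r^3}: (-2)*(2), {r^1, r^5}: (1)*(-1), {r^2, r^4}: (-1)*(-1), {s, sr^2, ...}: (0)*(0), {sr, sr^3, ...}: (0)*(0)
so (chi_5 * chi_6) takes values
  {e} -> 4, {r^3} -> -4, {r^1, r^5} -> -1, {r^2, r^4} -> 1, {s, sr^2, ...} -> 0, {sr, sr^3, ...} -> 0.
Now take the inner product of this character with each irreducible chi from the table, <chi_5*chi_6, chi> = (1/12) sum_C |C| (chi_5*chi_6)(C) conj(chi(C)):
  <chi_5*chi_6, chi_1> = (1/12)[1*(4)*conj(1) + 1*(-4)*conj(1) + 2*(-1)*conj(1) + 2*(1)*conj(1) + 3*(0)*conj(1) + 3*(0)*conj(1)]
      = (1/12)[(4) + (-4) + (-2) + (2) + (0) + (0)] = 0/12 = 0
  <chi_5*chi_6, chi_2> = (1/12)[1*(4)*conj(1) + 1*(-4)*conj(1) + 2*(-1)*conj(1) + 2*(1)*conj(1) + 3*(0)*conj(-1) + 3*(0)*conj(-1)]
      = (1/12)[(4) + (-4) + (-2) + (2) + (0) + (0)] = 0/12 = 0
  <chi_5*chi_6, chi_3> = (1/12)[1*(4)*conj(1) + 1*(-4)*conj(-1) + 2*(-1)*conj(-1) + 2*(1)*conj(1) + 3*(0)*conj(1) + 3*(0)*conj(-1)]
      = (1/12)[(4) + (4) + (2) + (2) + (0) + (0)] = 12/12 = 1
  <chi_5*chi_6, chi_4> = (1/12)[1*(4)*conj(1) + 1*(-4)*conj(-1) + 2*(-1)*conj(-1) + 2*(1)*conj(1) + 3*(0)*conj(-1) + 3*(0)*conj(1)]
      = (1/12)[(4) + (4) + (2) + (2) + (0) + (0)] = 12/12 = 1
  <chi_5*chi_6, chi_5> = (1/12)[1*(4)*conj(2) + 1*(-4)*conj(-2) + 2*(-1)*conj(1) + 2*(1)*conj(-1) + 3*(0)*conj(0) + 3*(0)*conj(0)]
      = (1/12)[(8) + (8) + (-2) + (-2) + (0) + (0)] = 12/12 = 1
  <chi_5*chi_6, chi_6> = (1/12)[1*(4)*conj(2) + 1*(-4)*conj(2) + 2*(-1)*conj(-1) + 2*(1)*conj(-1) + 3*(0)*conj(0) + 3*(0)*conj(0)]
      = (1/12)[(8) + (-8) + (2) + (-2) + (0) + (0)] = 0/12 = 0
Hence the multiplicities are chi_3: 1, chi_4: 1, chi_5: 1. Dimension check: dim(chi_5)*dim(chi_6) = 2*2 = 4 and sum (mult * dim) = 1*1 + 1*1 + 1*2 = 4.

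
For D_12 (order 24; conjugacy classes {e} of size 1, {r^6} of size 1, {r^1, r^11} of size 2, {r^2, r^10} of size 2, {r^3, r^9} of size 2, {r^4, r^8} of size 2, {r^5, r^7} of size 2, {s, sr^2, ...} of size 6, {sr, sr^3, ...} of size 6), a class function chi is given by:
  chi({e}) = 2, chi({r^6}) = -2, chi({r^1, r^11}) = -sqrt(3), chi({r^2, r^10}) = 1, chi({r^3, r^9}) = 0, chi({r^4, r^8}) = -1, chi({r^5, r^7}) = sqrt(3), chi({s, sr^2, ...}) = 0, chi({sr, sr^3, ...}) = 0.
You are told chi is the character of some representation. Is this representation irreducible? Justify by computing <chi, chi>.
Irreducible: <chi, chi> = 1.

Reasoning: <chi, chi> = (1/|G|) sum_C |C| * |chi(C)|^2 = (1/24)[1*|2|^2 + 1*|-2|^2 + 2*|-sqrt(3)|^2 + 2*|1|^2 + 2*|0|^2 + 2*|-1|^2 + 2*|sqrt(3)|^2 + 6*|0|^2 + 6*|0|^2]
  = (1/24)[(4) + (4) + (6) + (2) + (0) + (2) + (6) + (0) + (0)] = 24/24 = 1.
A character is irreducible iff <chi, chi> = 1, so this representation is irreducible.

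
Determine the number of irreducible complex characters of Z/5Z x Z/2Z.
10

Derivation: The number of irreducible complex representations of a finite group equals its number of conjugacy classes. Z/5Z x Z/2Z is abelian of order 10, so every element is its own conjugacy class: 10 classes, so Z/5Z x Z/2Z (order 10) has exactly 10 irreducible complex representations.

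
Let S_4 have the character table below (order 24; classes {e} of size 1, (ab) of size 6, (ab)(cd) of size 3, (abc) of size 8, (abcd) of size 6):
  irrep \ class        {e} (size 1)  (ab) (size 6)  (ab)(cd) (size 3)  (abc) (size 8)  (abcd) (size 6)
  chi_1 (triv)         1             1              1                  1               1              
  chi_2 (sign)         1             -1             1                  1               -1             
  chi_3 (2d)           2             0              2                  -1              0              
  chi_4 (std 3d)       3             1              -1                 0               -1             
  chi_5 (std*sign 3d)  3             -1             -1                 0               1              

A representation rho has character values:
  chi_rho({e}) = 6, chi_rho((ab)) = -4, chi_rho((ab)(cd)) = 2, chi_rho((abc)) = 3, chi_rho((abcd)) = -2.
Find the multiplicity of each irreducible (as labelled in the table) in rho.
Multiplicities: chi_1: 0, chi_2: 3, chi_3: 0, chi_4: 0, chi_5: 1.

Derivation: Use <chi_rho, chi> = (1/|G|) sum_C |C| * chi_rho(C) * conj(chi(C)) with |G| = 24 for each irreducible chi in the table:
  <chi_rho, chi_1> = (1/24)[1*(6)*conj(1) + 6*(-4)*conj(1) + 3*(2)*conj(1) + 8*(3)*conj(1) + 6*(-2)*conj(1)]
      = (1/24)[(6) + (-24) + (6) + (24) + (-12)] = 0/24 = 0
  <chi_rho, chi_2> = (1/24)[1*(6)*conj(1) + 6*(-4)*conj(-1) + 3*(2)*conj(1) + 8*(3)*conj(1) + 6*(-2)*conj(-1)]
      = (1/24)[(6) + (24) + (6) + (24) + (12)] = 72/24 = 3
  <chi_rho, chi_3> = (1/24)[1*(6)*conj(2) + 6*(-4)*conj(0) + 3*(2)*conj(2) + 8*(3)*conj(-1) + 6*(-2)*conj(0)]
      = (1/24)[(12) + (0) + (12) + (-24) + (0)] = 0/24 = 0
  <chi_rho, chi_4> = (1/24)[1*(6)*conj(3) + 6*(-4)*conj(1) + 3*(2)*conj(-1) + 8*(3)*conj(0) + 6*(-2)*conj(-1)]
      = (1/24)[(18) + (-24) + (-6) + (0) + (12)] = 0/24 = 0
  <chi_rho, chi_5> = (1/24)[1*(6)*conj(3) + 6*(-4)*conj(-1) + 3*(2)*conj(-1) + 8*(3)*conj(0) + 6*(-2)*conj(1)]
      = (1/24)[(18) + (24) + (-6) + (0) + (-12)] = 24/24 = 1
Dimension check: dim(rho) = sum (mult * dim) = 0*1 + 3*1 + 0*2 + 0*3 + 1*3 = 6 = chi_rho(e) = 6.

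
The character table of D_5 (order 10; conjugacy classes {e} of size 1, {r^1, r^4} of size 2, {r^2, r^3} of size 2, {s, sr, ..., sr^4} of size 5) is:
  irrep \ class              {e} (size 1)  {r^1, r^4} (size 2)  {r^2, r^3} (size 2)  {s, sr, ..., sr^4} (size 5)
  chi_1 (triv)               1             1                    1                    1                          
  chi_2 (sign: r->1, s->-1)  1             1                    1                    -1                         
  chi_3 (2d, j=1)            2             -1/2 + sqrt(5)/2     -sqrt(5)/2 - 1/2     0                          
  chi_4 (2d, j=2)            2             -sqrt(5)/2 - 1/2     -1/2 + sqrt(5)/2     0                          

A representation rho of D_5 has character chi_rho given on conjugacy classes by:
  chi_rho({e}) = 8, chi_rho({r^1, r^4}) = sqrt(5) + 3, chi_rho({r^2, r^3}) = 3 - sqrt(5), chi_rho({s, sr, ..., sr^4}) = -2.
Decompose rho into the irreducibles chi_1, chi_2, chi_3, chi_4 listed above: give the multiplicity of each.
Multiplicities: chi_1: 1, chi_2: 3, chi_3: 2, chi_4: 0.

Explanation: Use <chi_rho, chi> = (1/|G|) sum_C |C| * chi_rho(C) * conj(chi(C)) with |G| = 10 for each irreducible chi in the table:
  <chi_rho, chi_1> = (1/10)[1*(8)*conj(1) + 2*(sqrt(5) + 3)*conj(1) + 2*(3 - sqrt(5))*conj(1) + 5*(-2)*conj(1)]
      = (1/10)[(8) + (2*sqrt(5) + 6) + (6 - 2*sqrt(5)) + (-10)] = 10/10 = 1
  <chi_rho, chi_2> = (1/10)[1*(8)*conj(1) + 2*(sqrt(5) + 3)*conj(1) + 2*(3 - sqrt(5))*conj(1) + 5*(-2)*conj(-1)]
      = (1/10)[(8) + (2*sqrt(5) + 6) + (6 - 2*sqrt(5)) + (10)] = 30/10 = 3
  <chi_rho, chi_3> = (1/10)[1*(8)*conj(2) + 2*(sqrt(5) + 3)*conj(-1/2 + sqrt(5)/2) + 2*(3 - sqrt(5))*conj(-sqrt(5)/2 - 1/2) + 5*(-2)*conj(0)]
      = (1/10)[(16) + (2 + 2*sqrt(5)) + (2 - 2*sqrt(5)) + (0)] = 20/10 = 2
  <chi_rho, chi_4> = (1/10)[1*(8)*conj(2) + 2*(sqrt(5) + 3)*conj(-sqrt(5)/2 - 1/2) + 2*(3 - sqrt(5))*conj(-1/2 + sqrt(5)/2) + 5*(-2)*conj(0)]
      = (1/10)[(16) + (-4*sqrt(5) - 8) + (-8 + 4*sqrt(5)) + (0)] = 0/10 = 0
Dimension check: dim(rho) = sum (mult * dim) = 1*1 + 3*1 + 2*2 + 0*2 = 8 = chi_rho(e) = 8.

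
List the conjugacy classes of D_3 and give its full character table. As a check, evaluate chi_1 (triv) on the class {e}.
Conjugacy classes: {e} of size 1, {r^1, r^2} of size 2, {s, sr, ..., sr^2} of size 3.
Character table:
  irrep \ class              {e} (size 1)  {r^1, r^2} (size 2)  {s, sr, ..., sr^2} (size 3)
  chi_1 (triv)               1             1                    1                          
  chi_2 (sign: r->1, s->-1)  1             1                    -1                         
  chi_3 (2d, j=1)            2             -1                   0                          

Spot check: chi_1 (triv) on {e} = 1.

Derivation: D_3 has order 2*3 = 6 with 3 conjugacy classes, hence 3 irreducibles. Sum of squared dims 1 + 1 + 4 = 6 = |G|. Linear characters come from the abelianisation; the 2-dimensional irreps have character r^k -> 2*cos(2*pi*j*k/3), reflections -> 0.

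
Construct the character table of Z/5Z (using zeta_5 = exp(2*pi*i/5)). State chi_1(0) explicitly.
Character table of Z/5Z (irreps indexed chi_0,...,chi_4 with chi_k(m) = zeta_5^(k*m), zeta_5 = exp(2*pi*i/5)):
  irrep \ class  {0} (size 1)  {1} (size 1)    {2} (size 1)    {3} (size 1)    {4} (size 1)  
  chi_0          1             1               1               1               1             
  chi_1          1             exp(2*I*pi/5)   exp(4*I*pi/5)   exp(-4*I*pi/5)  exp(-2*I*pi/5)
  chi_2          1             exp(4*I*pi/5)   exp(-2*I*pi/5)  exp(2*I*pi/5)   exp(-4*I*pi/5)
  chi_3          1             exp(-4*I*pi/5)  exp(2*I*pi/5)   exp(-2*I*pi/5)  exp(4*I*pi/5) 
  chi_4          1             exp(-2*I*pi/5)  exp(-4*I*pi/5)  exp(4*I*pi/5)   exp(2*I*pi/5) 

Spot check: chi_1(0) = zeta_5^(1*0) = zeta_5^0 = 1.

Solution. Z/5Z is abelian, so all 5 irreducible complex representations are 1-dimensional. They are given by chi_k(m) = zeta_5^(k*m) for k = 0,...,4. Row orthogonality: sum_m chi_k(m) conj(chi_l(m)) = 5 * [k = l].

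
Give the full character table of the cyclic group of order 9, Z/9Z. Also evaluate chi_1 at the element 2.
Character table of Z/9Z (irreps indexed chi_0,...,chi_8 with chi_k(m) = zeta_9^(k*m), zeta_9 = exp(2*pi*i/9)):
  irrep \ class  {0} (size 1)  {1} (size 1)    {2} (size 1)    {3} (size 1)    {4} (size 1)    {5} (size 1)    {6} (size 1)    {7} (size 1)    {8} (size 1)  
  chi_0          1             1               1               1               1               1               1               1               1             
  chi_1          1             exp(2*I*pi/9)   exp(4*I*pi/9)   exp(2*I*pi/3)   exp(8*I*pi/9)   exp(-8*I*pi/9)  exp(-2*I*pi/3)  exp(-4*I*pi/9)  exp(-2*I*pi/9)
  chi_2          1             exp(4*I*pi/9)   exp(8*I*pi/9)   exp(-2*I*pi/3)  exp(-2*I*pi/9)  exp(2*I*pi/9)   exp(2*I*pi/3)   exp(-8*I*pi/9)  exp(-4*I*pi/9)
  chi_3          1             exp(2*I*pi/3)   exp(-2*I*pi/3)  1               exp(2*I*pi/3)   exp(-2*I*pi/3)  1               exp(2*I*pi/3)   exp(-2*I*pi/3)
  chi_4          1             exp(8*I*pi/9)   exp(-2*I*pi/9)  exp(2*I*pi/3)   exp(-4*I*pi/9)  exp(4*I*pi/9)   exp(-2*I*pi/3)  exp(2*I*pi/9)   exp(-8*I*pi/9)
  chi_5          1             exp(-8*I*pi/9)  exp(2*I*pi/9)   exp(-2*I*pi/3)  exp(4*I*pi/9)   exp(-4*I*pi/9)  exp(2*I*pi/3)   exp(-2*I*pi/9)  exp(8*I*pi/9) 
  chi_6          1             exp(-2*I*pi/3)  exp(2*I*pi/3)   1               exp(-2*I*pi/3)  exp(2*I*pi/3)   1               exp(-2*I*pi/3)  exp(2*I*pi/3) 
  chi_7          1             exp(-4*I*pi/9)  exp(-8*I*pi/9)  exp(2*I*pi/3)   exp(2*I*pi/9)   exp(-2*I*pi/9)  exp(-2*I*pi/3)  exp(8*I*pi/9)   exp(4*I*pi/9) 
  chi_8          1             exp(-2*I*pi/9)  exp(-4*I*pi/9)  exp(-2*I*pi/3)  exp(-8*I*pi/9)  exp(8*I*pi/9)   exp(2*I*pi/3)   exp(4*I*pi/9)   exp(2*I*pi/9) 

Spot check: chi_1(2) = zeta_9^(1*2) = zeta_9^2 = exp(4*I*pi/9).

Solution. Z/9Z is abelian, so all 9 irreducible complex representations are 1-dimensional. They are given by chi_k(m) = zeta_9^(k*m) for k = 0,...,8. Row orthogonality: sum_m chi_k(m) conj(chi_l(m)) = 9 * [k = l].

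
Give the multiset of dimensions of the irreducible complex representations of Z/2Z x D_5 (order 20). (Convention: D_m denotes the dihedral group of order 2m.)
Dimensions: 1, 1, 1, 1, 2, 2, 2, 2

Details: There are 8 irreducibles (= number of conjugacy classes). Their dimensions d_i satisfy sum d_i^2 = |G| = 20: 1 + 1 + 1 + 1 + 4 + 4 + 4 + 4 = 20. (For the product with Z/2Z: each of the 2 1-dim characters of Z/2Z tensors with each irrep of D_5, giving 2 copies of each D_5-dimension.)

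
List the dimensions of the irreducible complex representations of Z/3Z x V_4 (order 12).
Dimensions: 1, 1, 1, 1, 1, 1, 1, 1, 1, 1, 1, 1

Reasoning: There are 12 irreducibles (= number of conjugacy classes). Their dimensions d_i satisfy sum d_i^2 = |G| = 12: 1 + 1 + 1 + 1 + 1 + 1 + 1 + 1 + 1 + 1 + 1 + 1 = 12. (For the product with Z/3Z: each of the 3 1-dim characters of Z/3Z tensors with each irrep of V_4, giving 3 copies of each V_4-dimension.)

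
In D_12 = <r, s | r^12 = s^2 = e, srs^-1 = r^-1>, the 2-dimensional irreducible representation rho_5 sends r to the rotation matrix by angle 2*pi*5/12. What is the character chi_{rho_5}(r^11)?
chi_{rho_5}(r^11) = 2*cos(2*pi*5*11/12) = -sqrt(3)

Argument: rho_5(r^11) is rotation by angle 2*pi*5*11/12, whose trace is 2*cos(2*pi*5*11/12) = -sqrt(3).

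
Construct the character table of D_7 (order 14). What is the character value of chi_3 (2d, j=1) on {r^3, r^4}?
Conjugacy classes: {e} of size 1, {r^1, r^6} of size 2, {r^2, r^5} of size 2, {r^3, r^4} of size 2, {s, sr, ..., sr^6} of size 7.
Character table:
  irrep \ class              {e} (size 1)  {r^1, r^6} (size 2)  {r^2, r^5} (size 2)  {r^3, r^4} (size 2)  {s, sr, ..., sr^6} (size 7)
  chi_1 (triv)               1             1                    1                    1                    1                          
  chi_2 (sign: r->1, s->-1)  1             1                    1                    1                    -1                         
  chi_3 (2d, j=1)            2             2*cos(2*pi/7)        -2*cos(3*pi/7)       -2*cos(pi/7)         0                          
  chi_4 (2d, j=2)            2             -2*cos(3*pi/7)       -2*cos(pi/7)         2*cos(2*pi/7)        0                          
  chi_5 (2d, j=3)            2             -2*cos(pi/7)         2*cos(2*pi/7)        -2*cos(3*pi/7)       0                          

Spot check: chi_3 (2d, j=1) on {r^3, r^4} = -2*cos(pi/7).

D_7 has order 2*7 = 14 with 5 conjugacy classes, hence 5 irreducibles. Sum of squared dims 1 + 1 + 4 + 4 + 4 = 14 = |G|. Linear characters come from the abelianisation; the 2-dimensional irreps have character r^k -> 2*cos(2*pi*j*k/7), reflections -> 0.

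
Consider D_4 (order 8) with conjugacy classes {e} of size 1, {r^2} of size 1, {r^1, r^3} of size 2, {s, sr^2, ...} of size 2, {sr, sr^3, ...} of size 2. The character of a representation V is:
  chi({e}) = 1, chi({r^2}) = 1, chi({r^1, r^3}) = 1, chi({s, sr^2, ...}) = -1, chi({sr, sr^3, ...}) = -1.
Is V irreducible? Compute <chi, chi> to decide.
Irreducible: <chi, chi> = 1.

Argument: <chi, chi> = (1/|G|) sum_C |C| * |chi(C)|^2 = (1/8)[1*|1|^2 + 1*|1|^2 + 2*|1|^2 + 2*|-1|^2 + 2*|-1|^2]
  = (1/8)[(1) + (1) + (2) + (2) + (2)] = 8/8 = 1.
A character is irreducible iff <chi, chi> = 1, so this representation is irreducible.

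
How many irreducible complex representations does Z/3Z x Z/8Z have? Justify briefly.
24

Argument: The number of irreducible complex representations of a finite group equals its number of conjugacy classes. Z/3Z x Z/8Z is abelian of order 24, so every element is its own conjugacy class: 24 classes, so Z/3Z x Z/8Z (order 24) has exactly 24 irreducible complex representations.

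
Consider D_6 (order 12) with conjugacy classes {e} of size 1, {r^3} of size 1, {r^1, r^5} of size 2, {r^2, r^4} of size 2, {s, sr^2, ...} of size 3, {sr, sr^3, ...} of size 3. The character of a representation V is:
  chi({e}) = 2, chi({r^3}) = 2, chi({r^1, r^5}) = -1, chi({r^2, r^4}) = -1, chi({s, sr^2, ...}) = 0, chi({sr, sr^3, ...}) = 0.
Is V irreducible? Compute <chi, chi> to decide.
Irreducible: <chi, chi> = 1.

Why: <chi, chi> = (1/|G|) sum_C |C| * |chi(C)|^2 = (1/12)[1*|2|^2 + 1*|2|^2 + 2*|-1|^2 + 2*|-1|^2 + 3*|0|^2 + 3*|0|^2]
  = (1/12)[(4) + (4) + (2) + (2) + (0) + (0)] = 12/12 = 1.
A character is irreducible iff <chi, chi> = 1, so this representation is irreducible.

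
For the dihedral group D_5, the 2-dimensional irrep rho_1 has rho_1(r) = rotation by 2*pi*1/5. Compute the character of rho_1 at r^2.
chi_{rho_1}(r^2) = 2*cos(2*pi*1*2/5) = -sqrt(5)/2 - 1/2

Details: rho_1(r^2) is rotation by angle 2*pi*1*2/5, whose trace is 2*cos(2*pi*1*2/5) = -sqrt(5)/2 - 1/2.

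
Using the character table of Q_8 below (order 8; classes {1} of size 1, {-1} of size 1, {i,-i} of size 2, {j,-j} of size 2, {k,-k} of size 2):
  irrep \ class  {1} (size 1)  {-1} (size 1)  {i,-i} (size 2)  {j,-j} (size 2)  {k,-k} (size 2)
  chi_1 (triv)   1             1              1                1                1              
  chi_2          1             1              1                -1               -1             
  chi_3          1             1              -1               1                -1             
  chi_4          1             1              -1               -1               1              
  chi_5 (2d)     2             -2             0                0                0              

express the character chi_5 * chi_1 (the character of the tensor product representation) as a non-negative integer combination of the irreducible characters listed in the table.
chi_5 tensor chi_1 = chi_5 (all other irreducibles have multiplicity 0).

The character of a tensor product is the pointwise product (chi_5 * chi_1)(C) = chi_5(C) * chi_1(C):
  {1}: (2)*(1), {-1}: (-2)*(1), {i,-i}: (0)*(1), {j,-j}: (0)*(1), {k,-k}: (0)*(1)
so (chi_5 * chi_1) takes values
  {1} -> 2, {-1} -> -2, {i,-i} -> 0, {j,-j} -> 0, {k,-k} -> 0.
Now take the inner product of this character with each irreducible chi from the table, <chi_5*chi_1, chi> = (1/8) sum_C |C| (chi_5*chi_1)(C) conj(chi(C)):
  <chi_5*chi_1, chi_1> = (1/8)[1*(2)*conj(1) + 1*(-2)*conj(1) + 2*(0)*conj(1) + 2*(0)*conj(1) + 2*(0)*conj(1)]
      = (1/8)[(2) + (-2) + (0) + (0) + (0)] = 0/8 = 0
  <chi_5*chi_1, chi_2> = (1/8)[1*(2)*conj(1) + 1*(-2)*conj(1) + 2*(0)*conj(1) + 2*(0)*conj(-1) + 2*(0)*conj(-1)]
      = (1/8)[(2) + (-2) + (0) + (0) + (0)] = 0/8 = 0
  <chi_5*chi_1, chi_3> = (1/8)[1*(2)*conj(1) + 1*(-2)*conj(1) + 2*(0)*conj(-1) + 2*(0)*conj(1) + 2*(0)*conj(-1)]
      = (1/8)[(2) + (-2) + (0) + (0) + (0)] = 0/8 = 0
  <chi_5*chi_1, chi_4> = (1/8)[1*(2)*conj(1) + 1*(-2)*conj(1) + 2*(0)*conj(-1) + 2*(0)*conj(-1) + 2*(0)*conj(1)]
      = (1/8)[(2) + (-2) + (0) + (0) + (0)] = 0/8 = 0
  <chi_5*chi_1, chi_5> = (1/8)[1*(2)*conj(2) + 1*(-2)*conj(-2) + 2*(0)*conj(0) + 2*(0)*conj(0) + 2*(0)*conj(0)]
      = (1/8)[(4) + (4) + (0) + (0) + (0)] = 8/8 = 1
Hence the multiplicities are chi_5: 1. Dimension check: dim(chi_5)*dim(chi_1) = 2*1 = 2 and sum (mult * dim) = 1*2 = 2.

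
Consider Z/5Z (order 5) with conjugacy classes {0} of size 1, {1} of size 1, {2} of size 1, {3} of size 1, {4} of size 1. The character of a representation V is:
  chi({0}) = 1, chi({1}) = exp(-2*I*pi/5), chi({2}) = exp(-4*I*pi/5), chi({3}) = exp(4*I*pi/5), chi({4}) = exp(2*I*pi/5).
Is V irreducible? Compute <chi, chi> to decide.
Irreducible: <chi, chi> = 1.

Working: <chi, chi> = (1/|G|) sum_C |C| * |chi(C)|^2 = (1/5)[1*|1|^2 + 1*|exp(-2*I*pi/5)|^2 + 1*|exp(-4*I*pi/5)|^2 + 1*|exp(4*I*pi/5)|^2 + 1*|exp(2*I*pi/5)|^2]
  = (1/5)[(1) + (1) + (1) + (1) + (1)] = 5/5 = 1.
(Exp terms are combined using exp(i*s)*conj(exp(i*t)) = exp(i*(s-t)), and sums of them are collapsed using the identity that for every m > 1 the m distinct m-th roots of unity sum to 0, e.g. 1 + exp(2*I*pi/3) + exp(-2*I*pi/3) = 0.)
A character is irreducible iff <chi, chi> = 1, so this representation is irreducible.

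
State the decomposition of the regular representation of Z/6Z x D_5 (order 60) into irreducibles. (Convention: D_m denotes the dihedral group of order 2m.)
Each irreducible V_i of dimension d_i appears with multiplicity d_i, i.e. rho_reg = (direct sum over all irreducibles V_i) d_i V_i. The irreducible dimensions for Z/6Z x D_5 are 1, 1, 1, 1, 1, 1, 1, 1, 1, 1, 1, 1, 2, 2, 2, 2, 2, 2, 2, 2, 2, 2, 2, 2: 12 irreducibles of dimension 1, each with multiplicity 1; 12 irreducibles of dimension 2, each with multiplicity 2. Total dimension 12*1*1 + 12*2*2 = 60 = |G|.

Details: General theorem: in the regular representation of a finite group G, each irreducible appears with multiplicity equal to its dimension. Check: dim(rho_reg) = sum d_i^2 = 1 + 1 + 1 + 1 + 1 + 1 + 1 + 1 + 1 + 1 + 1 + 1 + 4 + 4 + 4 + 4 + 4 + 4 + 4 + 4 + 4 + 4 + 4 + 4 = 60 = |G|.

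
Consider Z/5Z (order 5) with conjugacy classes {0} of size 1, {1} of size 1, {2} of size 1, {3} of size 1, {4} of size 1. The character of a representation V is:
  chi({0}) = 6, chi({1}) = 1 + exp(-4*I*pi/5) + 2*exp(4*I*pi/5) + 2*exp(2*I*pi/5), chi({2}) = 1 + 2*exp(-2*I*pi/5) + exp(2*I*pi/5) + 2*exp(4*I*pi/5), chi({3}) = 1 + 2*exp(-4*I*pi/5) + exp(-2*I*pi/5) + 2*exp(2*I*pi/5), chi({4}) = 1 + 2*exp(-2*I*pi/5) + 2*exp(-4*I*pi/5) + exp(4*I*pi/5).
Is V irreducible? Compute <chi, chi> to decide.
Not irreducible (reducible): <chi, chi> = 10 > 1.

Solution. <chi, chi> = (1/|G|) sum_C |C| * |chi(C)|^2 = (1/5)[1*|6|^2 + 1*|1 + exp(-4*I*pi/5) + 2*exp(4*I*pi/5) + 2*exp(2*I*pi/5)|^2 + 1*|1 + 2*exp(-2*I*pi/5) + exp(2*I*pi/5) + 2*exp(4*I*pi/5)|^2 + 1*|1 + 2*exp(-4*I*pi/5) + exp(-2*I*pi/5) + 2*exp(2*I*pi/5)|^2 + 1*|1 + 2*exp(-2*I*pi/5) + 2*exp(-4*I*pi/5) + exp(4*I*pi/5)|^2]
  = (1/5)[(36) + (10 + 8*exp(-2*I*pi/5) + 5*exp(-4*I*pi/5) + 5*exp(4*I*pi/5) + 8*exp(2*I*pi/5)) + (10 + 5*exp(-2*I*pi/5) + 8*exp(-4*I*pi/5) + 8*exp(4*I*pi/5) + 5*exp(2*I*pi/5)) + (10 + 5*exp(-2*I*pi/5) + 8*exp(-4*I*pi/5) + 8*exp(4*I*pi/5) + 5*exp(2*I*pi/5)) + (10 + 8*exp(-2*I*pi/5) + 5*exp(-4*I*pi/5) + 5*exp(4*I*pi/5) + 8*exp(2*I*pi/5))] = 50/5 = 10.
(Exp terms are combined using exp(i*s)*conj(exp(i*t)) = exp(i*(s-t)), and sums of them are collapsed using the identity that for every m > 1 the m distinct m-th roots of unity sum to 0, e.g. 1 + exp(2*I*pi/3) + exp(-2*I*pi/3) = 0.)
A character is irreducible iff <chi, chi> = 1, so this representation is reducible.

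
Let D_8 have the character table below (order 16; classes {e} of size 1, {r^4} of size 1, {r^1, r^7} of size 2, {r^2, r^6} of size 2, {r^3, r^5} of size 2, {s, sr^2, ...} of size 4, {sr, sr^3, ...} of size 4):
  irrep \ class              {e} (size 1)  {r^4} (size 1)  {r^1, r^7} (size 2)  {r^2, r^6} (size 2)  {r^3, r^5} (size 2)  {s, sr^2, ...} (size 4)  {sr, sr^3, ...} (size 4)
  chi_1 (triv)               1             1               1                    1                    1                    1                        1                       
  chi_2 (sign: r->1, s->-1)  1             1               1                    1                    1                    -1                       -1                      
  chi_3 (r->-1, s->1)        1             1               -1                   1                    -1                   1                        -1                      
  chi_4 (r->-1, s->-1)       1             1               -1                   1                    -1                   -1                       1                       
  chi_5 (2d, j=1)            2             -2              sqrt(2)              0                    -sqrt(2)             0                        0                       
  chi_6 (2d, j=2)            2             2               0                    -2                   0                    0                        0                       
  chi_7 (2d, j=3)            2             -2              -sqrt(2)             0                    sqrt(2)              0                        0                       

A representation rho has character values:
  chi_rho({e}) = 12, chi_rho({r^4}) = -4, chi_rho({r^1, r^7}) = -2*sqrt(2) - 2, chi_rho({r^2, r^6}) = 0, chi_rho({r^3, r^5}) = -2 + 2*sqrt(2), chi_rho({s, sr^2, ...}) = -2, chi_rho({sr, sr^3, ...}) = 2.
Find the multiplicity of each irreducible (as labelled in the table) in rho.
Multiplicities: chi_1: 0, chi_2: 0, chi_3: 0, chi_4: 2, chi_5: 1, chi_6: 1, chi_7: 3.

Solution. Use <chi_rho, chi> = (1/|G|) sum_C |C| * chi_rho(C) * conj(chi(C)) with |G| = 16 for each irreducible chi in the table:
  <chi_rho, chi_1> = (1/16)[1*(12)*conj(1) + 1*(-4)*conj(1) + 2*(-2*sqrt(2) - 2)*conj(1) + 2*(0)*conj(1) + 2*(-2 + 2*sqrt(2))*conj(1) + 4*(-2)*conj(1) + 4*(2)*conj(1)]
      = (1/16)[(12) + (-4) + (-4*sqrt(2) - 4) + (0) + (-4 + 4*sqrt(2)) + (-8) + (8)] = 0/16 = 0
  <chi_rho, chi_2> = (1/16)[1*(12)*conj(1) + 1*(-4)*conj(1) + 2*(-2*sqrt(2) - 2)*conj(1) + 2*(0)*conj(1) + 2*(-2 + 2*sqrt(2))*conj(1) + 4*(-2)*conj(-1) + 4*(2)*conj(-1)]
      = (1/16)[(12) + (-4) + (-4*sqrt(2) - 4) + (0) + (-4 + 4*sqrt(2)) + (8) + (-8)] = 0/16 = 0
  <chi_rho, chi_3> = (1/16)[1*(12)*conj(1) + 1*(-4)*conj(1) + 2*(-2*sqrt(2) - 2)*conj(-1) + 2*(0)*conj(1) + 2*(-2 + 2*sqrt(2))*conj(-1) + 4*(-2)*conj(1) + 4*(2)*conj(-1)]
      = (1/16)[(12) + (-4) + (4 + 4*sqrt(2)) + (0) + (4 - 4*sqrt(2)) + (-8) + (-8)] = 0/16 = 0
  <chi_rho, chi_4> = (1/16)[1*(12)*conj(1) + 1*(-4)*conj(1) + 2*(-2*sqrt(2) - 2)*conj(-1) + 2*(0)*conj(1) + 2*(-2 + 2*sqrt(2))*conj(-1) + 4*(-2)*conj(-1) + 4*(2)*conj(1)]
      = (1/16)[(12) + (-4) + (4 + 4*sqrt(2)) + (0) + (4 - 4*sqrt(2)) + (8) + (8)] = 32/16 = 2
  <chi_rho, chi_5> = (1/16)[1*(12)*conj(2) + 1*(-4)*conj(-2) + 2*(-2*sqrt(2) - 2)*conj(sqrt(2)) + 2*(0)*conj(0) + 2*(-2 + 2*sqrt(2))*conj(-sqrt(2)) + 4*(-2)*conj(0) + 4*(2)*conj(0)]
      = (1/16)[(24) + (8) + (-8 - 4*sqrt(2)) + (0) + (-8 + 4*sqrt(2)) + (0) + (0)] = 16/16 = 1
  <chi_rho, chi_6> = (1/16)[1*(12)*conj(2) + 1*(-4)*conj(2) + 2*(-2*sqrt(2) - 2)*conj(0) + 2*(0)*conj(-2) + 2*(-2 + 2*sqrt(2))*conj(0) + 4*(-2)*conj(0) + 4*(2)*conj(0)]
      = (1/16)[(24) + (-8) + (0) + (0) + (0) + (0) + (0)] = 16/16 = 1
  <chi_rho, chi_7> = (1/16)[1*(12)*conj(2) + 1*(-4)*conj(-2) + 2*(-2*sqrt(2) - 2)*conj(-sqrt(2)) + 2*(0)*conj(0) + 2*(-2 + 2*sqrt(2))*conj(sqrt(2)) + 4*(-2)*conj(0) + 4*(2)*conj(0)]
      = (1/16)[(24) + (8) + (4*sqrt(2) + 8) + (0) + (8 - 4*sqrt(2)) + (0) + (0)] = 48/16 = 3
Dimension check: dim(rho) = sum (mult * dim) = 0*1 + 0*1 + 0*1 + 2*1 + 1*2 + 1*2 + 3*2 = 12 = chi_rho(e) = 12.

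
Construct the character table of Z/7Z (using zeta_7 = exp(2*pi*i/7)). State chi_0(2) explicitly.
Character table of Z/7Z (irreps indexed chi_0,...,chi_6 with chi_k(m) = zeta_7^(k*m), zeta_7 = exp(2*pi*i/7)):
  irrep \ class  {0} (size 1)  {1} (size 1)    {2} (size 1)    {3} (size 1)    {4} (size 1)    {5} (size 1)    {6} (size 1)  
  chi_0          1             1               1               1               1               1               1             
  chi_1          1             exp(2*I*pi/7)   exp(4*I*pi/7)   exp(6*I*pi/7)   exp(-6*I*pi/7)  exp(-4*I*pi/7)  exp(-2*I*pi/7)
  chi_2          1             exp(4*I*pi/7)   exp(-6*I*pi/7)  exp(-2*I*pi/7)  exp(2*I*pi/7)   exp(6*I*pi/7)   exp(-4*I*pi/7)
  chi_3          1             exp(6*I*pi/7)   exp(-2*I*pi/7)  exp(4*I*pi/7)   exp(-4*I*pi/7)  exp(2*I*pi/7)   exp(-6*I*pi/7)
  chi_4          1             exp(-6*I*pi/7)  exp(2*I*pi/7)   exp(-4*I*pi/7)  exp(4*I*pi/7)   exp(-2*I*pi/7)  exp(6*I*pi/7) 
  chi_5          1             exp(-4*I*pi/7)  exp(6*I*pi/7)   exp(2*I*pi/7)   exp(-2*I*pi/7)  exp(-6*I*pi/7)  exp(4*I*pi/7) 
  chi_6          1             exp(-2*I*pi/7)  exp(-4*I*pi/7)  exp(-6*I*pi/7)  exp(6*I*pi/7)   exp(4*I*pi/7)   exp(2*I*pi/7) 

Spot check: chi_0(2) = zeta_7^(0*2) = zeta_7^0 = 1.

Argument: Z/7Z is abelian, so all 7 irreducible complex representations are 1-dimensional. They are given by chi_k(m) = zeta_7^(k*m) for k = 0,...,6. Row orthogonality: sum_m chi_k(m) conj(chi_l(m)) = 7 * [k = l].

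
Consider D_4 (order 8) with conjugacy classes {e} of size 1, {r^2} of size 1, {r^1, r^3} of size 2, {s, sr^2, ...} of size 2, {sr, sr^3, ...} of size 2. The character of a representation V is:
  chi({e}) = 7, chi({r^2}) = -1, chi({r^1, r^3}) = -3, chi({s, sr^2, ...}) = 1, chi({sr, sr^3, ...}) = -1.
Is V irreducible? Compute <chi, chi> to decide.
Not irreducible (reducible): <chi, chi> = 9 > 1.

Derivation: <chi, chi> = (1/|G|) sum_C |C| * |chi(C)|^2 = (1/8)[1*|7|^2 + 1*|-1|^2 + 2*|-3|^2 + 2*|1|^2 + 2*|-1|^2]
  = (1/8)[(49) + (1) + (18) + (2) + (2)] = 72/8 = 9.
A character is irreducible iff <chi, chi> = 1, so this representation is reducible.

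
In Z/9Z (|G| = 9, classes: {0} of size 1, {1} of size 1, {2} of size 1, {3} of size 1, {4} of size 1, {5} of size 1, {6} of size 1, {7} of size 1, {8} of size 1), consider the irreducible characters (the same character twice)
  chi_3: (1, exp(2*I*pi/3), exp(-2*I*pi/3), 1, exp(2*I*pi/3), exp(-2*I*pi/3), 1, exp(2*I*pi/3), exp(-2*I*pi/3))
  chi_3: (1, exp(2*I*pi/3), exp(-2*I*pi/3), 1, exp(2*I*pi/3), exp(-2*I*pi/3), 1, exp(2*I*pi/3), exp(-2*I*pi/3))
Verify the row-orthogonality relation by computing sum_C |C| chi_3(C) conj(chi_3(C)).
Sum = 9 = |G| = 9; so <chi_3, chi_3> = 1 (norm-1 confirms irreducibility).

Working: Compute term by term over conjugacy classes (|C| * chi_3(C) * conj(chi_3(C))):
  1*(1)*conj(1) + 1*(exp(2*I*pi/3))*conj(exp(2*I*pi/3)) + 1*(exp(-2*I*pi/3))*conj(exp(-2*I*pi/3)) + 1*(1)*conj(1) + 1*(exp(2*I*pi/3))*conj(exp(2*I*pi/3)) + 1*(exp(-2*I*pi/3))*conj(exp(-2*I*pi/3)) + 1*(1)*conj(1) + 1*(exp(2*I*pi/3))*conj(exp(2*I*pi/3)) + 1*(exp(-2*I*pi/3))*conj(exp(-2*I*pi/3))
  = (1) + (1) + (1) + (1) + (1) + (1) + (1) + (1) + (1)
  = 9.
(Exp terms are combined using exp(i*s)*conj(exp(i*t)) = exp(i*(s-t)), and sums of them are collapsed using the identity that for every m > 1 the m distinct m-th roots of unity sum to 0, e.g. 1 + exp(2*I*pi/3) + exp(-2*I*pi/3) = 0.)
Dividing by |G| = 9 gives 9/9 = 1, matching the row-orthogonality relation <chi_3, chi_3> = [chi_3 = chi_3].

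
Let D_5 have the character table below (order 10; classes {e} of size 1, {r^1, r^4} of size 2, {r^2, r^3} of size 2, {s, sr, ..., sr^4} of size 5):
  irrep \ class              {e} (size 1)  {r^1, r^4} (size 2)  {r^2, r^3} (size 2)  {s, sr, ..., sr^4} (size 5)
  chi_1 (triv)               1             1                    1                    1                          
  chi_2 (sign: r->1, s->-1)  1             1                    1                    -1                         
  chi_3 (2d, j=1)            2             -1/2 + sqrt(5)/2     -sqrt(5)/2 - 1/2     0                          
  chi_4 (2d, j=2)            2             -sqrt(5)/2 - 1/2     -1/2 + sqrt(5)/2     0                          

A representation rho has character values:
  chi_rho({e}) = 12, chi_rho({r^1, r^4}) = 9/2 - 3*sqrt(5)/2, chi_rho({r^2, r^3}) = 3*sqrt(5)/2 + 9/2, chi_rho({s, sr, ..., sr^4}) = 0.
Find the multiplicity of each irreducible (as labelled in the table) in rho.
Multiplicities: chi_1: 3, chi_2: 3, chi_3: 0, chi_4: 3.

Working: Use <chi_rho, chi> = (1/|G|) sum_C |C| * chi_rho(C) * conj(chi(C)) with |G| = 10 for each irreducible chi in the table:
  <chi_rho, chi_1> = (1/10)[1*(12)*conj(1) + 2*(9/2 - 3*sqrt(5)/2)*conj(1) + 2*(3*sqrt(5)/2 + 9/2)*conj(1) + 5*(0)*conj(1)]
      = (1/10)[(12) + (9 - 3*sqrt(5)) + (3*sqrt(5) + 9) + (0)] = 30/10 = 3
  <chi_rho, chi_2> = (1/10)[1*(12)*conj(1) + 2*(9/2 - 3*sqrt(5)/2)*conj(1) + 2*(3*sqrt(5)/2 + 9/2)*conj(1) + 5*(0)*conj(-1)]
      = (1/10)[(12) + (9 - 3*sqrt(5)) + (3*sqrt(5) + 9) + (0)] = 30/10 = 3
  <chi_rho, chi_3> = (1/10)[1*(12)*conj(2) + 2*(9/2 - 3*sqrt(5)/2)*conj(-1/2 + sqrt(5)/2) + 2*(3*sqrt(5)/2 + 9/2)*conj(-sqrt(5)/2 - 1/2) + 5*(0)*conj(0)]
      = (1/10)[(24) + (-12 + 6*sqrt(5)) + (-6*sqrt(5) - 12) + (0)] = 0/10 = 0
  <chi_rho, chi_4> = (1/10)[1*(12)*conj(2) + 2*(9/2 - 3*sqrt(5)/2)*conj(-sqrt(5)/2 - 1/2) + 2*(3*sqrt(5)/2 + 9/2)*conj(-1/2 + sqrt(5)/2) + 5*(0)*conj(0)]
      = (1/10)[(24) + (3 - 3*sqrt(5)) + (3 + 3*sqrt(5)) + (0)] = 30/10 = 3
Dimension check: dim(rho) = sum (mult * dim) = 3*1 + 3*1 + 0*2 + 3*2 = 12 = chi_rho(e) = 12.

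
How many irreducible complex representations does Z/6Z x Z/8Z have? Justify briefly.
48

Reasoning: The number of irreducible complex representations of a finite group equals its number of conjugacy classes. Z/6Z x Z/8Z is abelian of order 48, so every element is its own conjugacy class: 48 classes, so Z/6Z x Z/8Z (order 48) has exactly 48 irreducible complex representations.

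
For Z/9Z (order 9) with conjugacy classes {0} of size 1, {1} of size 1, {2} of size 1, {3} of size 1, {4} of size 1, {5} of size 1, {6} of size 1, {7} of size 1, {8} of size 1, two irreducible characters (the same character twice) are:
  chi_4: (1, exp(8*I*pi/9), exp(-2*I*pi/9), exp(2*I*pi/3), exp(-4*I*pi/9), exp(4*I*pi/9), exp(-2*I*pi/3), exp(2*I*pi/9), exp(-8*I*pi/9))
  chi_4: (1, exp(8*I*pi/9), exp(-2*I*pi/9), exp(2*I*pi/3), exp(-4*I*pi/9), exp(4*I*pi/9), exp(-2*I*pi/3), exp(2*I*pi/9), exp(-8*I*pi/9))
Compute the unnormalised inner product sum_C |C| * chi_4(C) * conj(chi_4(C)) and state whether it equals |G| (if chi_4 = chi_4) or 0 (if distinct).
Sum = 9 = |G| = 9; so <chi_4, chi_4> = 1 (norm-1 confirms irreducibility).

Justification: Compute term by term over conjugacy classes (|C| * chi_4(C) * conj(chi_4(C))):
  1*(1)*conj(1) + 1*(exp(8*I*pi/9))*conj(exp(8*I*pi/9)) + 1*(exp(-2*I*pi/9))*conj(exp(-2*I*pi/9)) + 1*(exp(2*I*pi/3))*conj(exp(2*I*pi/3)) + 1*(exp(-4*I*pi/9))*conj(exp(-4*I*pi/9)) + 1*(exp(4*I*pi/9))*conj(exp(4*I*pi/9)) + 1*(exp(-2*I*pi/3))*conj(exp(-2*I*pi/3)) + 1*(exp(2*I*pi/9))*conj(exp(2*I*pi/9)) + 1*(exp(-8*I*pi/9))*conj(exp(-8*I*pi/9))
  = (1) + (1) + (1) + (1) + (1) + (1) + (1) + (1) + (1)
  = 9.
(Exp terms are combined using exp(i*s)*conj(exp(i*t)) = exp(i*(s-t)), and sums of them are collapsed using the identity that for every m > 1 the m distinct m-th roots of unity sum to 0, e.g. 1 + exp(2*I*pi/3) + exp(-2*I*pi/3) = 0.)
Dividing by |G| = 9 gives 9/9 = 1, matching the row-orthogonality relation <chi_4, chi_4> = [chi_4 = chi_4].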